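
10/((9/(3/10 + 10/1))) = 103/9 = 11.44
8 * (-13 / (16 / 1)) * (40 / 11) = -260 / 11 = -23.64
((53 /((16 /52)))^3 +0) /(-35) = -327082769 /2240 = -146019.09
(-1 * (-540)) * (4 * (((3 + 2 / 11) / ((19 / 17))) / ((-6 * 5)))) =-42840 / 209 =-204.98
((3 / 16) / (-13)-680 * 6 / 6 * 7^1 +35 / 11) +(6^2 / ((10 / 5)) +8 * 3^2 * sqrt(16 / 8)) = -4637.01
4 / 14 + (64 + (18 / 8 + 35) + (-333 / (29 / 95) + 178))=-811.33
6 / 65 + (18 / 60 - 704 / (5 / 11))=-201293 / 130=-1548.41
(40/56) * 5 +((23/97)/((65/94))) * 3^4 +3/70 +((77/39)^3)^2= 2165151622888687/23892270137190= 90.62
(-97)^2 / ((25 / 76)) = 715084 / 25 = 28603.36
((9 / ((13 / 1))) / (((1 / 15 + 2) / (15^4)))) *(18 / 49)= 123018750 / 19747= 6229.74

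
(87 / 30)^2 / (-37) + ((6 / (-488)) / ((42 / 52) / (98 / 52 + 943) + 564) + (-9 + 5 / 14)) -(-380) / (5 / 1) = 122460420985951 / 1824232719925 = 67.13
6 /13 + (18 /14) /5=327 /455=0.72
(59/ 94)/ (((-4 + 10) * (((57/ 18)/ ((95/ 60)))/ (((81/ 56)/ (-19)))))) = -1593/ 400064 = -0.00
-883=-883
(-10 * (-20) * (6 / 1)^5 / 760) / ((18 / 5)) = 10800 / 19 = 568.42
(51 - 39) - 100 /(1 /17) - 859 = -2547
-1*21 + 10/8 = -79/4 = -19.75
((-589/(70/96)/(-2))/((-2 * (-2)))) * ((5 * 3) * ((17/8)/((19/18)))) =42687/14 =3049.07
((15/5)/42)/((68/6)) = 3/476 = 0.01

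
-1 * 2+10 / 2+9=12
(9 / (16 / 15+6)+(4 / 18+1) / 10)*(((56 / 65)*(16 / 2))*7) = 10439744 / 155025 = 67.34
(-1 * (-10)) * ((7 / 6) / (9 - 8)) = 35 / 3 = 11.67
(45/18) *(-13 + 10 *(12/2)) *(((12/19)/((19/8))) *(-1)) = -31.25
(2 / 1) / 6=1 / 3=0.33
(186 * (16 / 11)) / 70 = 1488 / 385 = 3.86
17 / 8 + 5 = 57 / 8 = 7.12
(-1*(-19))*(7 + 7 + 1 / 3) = 817 / 3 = 272.33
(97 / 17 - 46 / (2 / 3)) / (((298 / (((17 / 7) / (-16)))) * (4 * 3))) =269 / 100128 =0.00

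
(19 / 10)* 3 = 57 / 10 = 5.70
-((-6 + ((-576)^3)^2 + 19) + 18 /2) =-36520347436056598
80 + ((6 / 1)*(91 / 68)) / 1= 2993 / 34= 88.03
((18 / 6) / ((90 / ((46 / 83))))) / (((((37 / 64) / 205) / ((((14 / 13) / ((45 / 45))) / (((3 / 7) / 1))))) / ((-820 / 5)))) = -969977344 / 359307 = -2699.58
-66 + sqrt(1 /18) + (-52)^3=-140674 + sqrt(2) /6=-140673.76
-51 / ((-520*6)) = 0.02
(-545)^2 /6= 49504.17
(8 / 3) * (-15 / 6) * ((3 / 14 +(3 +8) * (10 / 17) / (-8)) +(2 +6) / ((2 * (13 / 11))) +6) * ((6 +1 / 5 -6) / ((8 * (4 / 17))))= -18131 / 2912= -6.23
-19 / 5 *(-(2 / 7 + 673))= 89547 / 35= 2558.49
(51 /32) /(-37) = -51 /1184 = -0.04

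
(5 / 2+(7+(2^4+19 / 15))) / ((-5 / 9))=-2409 / 50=-48.18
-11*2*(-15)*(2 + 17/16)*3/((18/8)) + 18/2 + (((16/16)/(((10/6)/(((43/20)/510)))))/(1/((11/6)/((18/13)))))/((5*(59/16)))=22959613387/16925625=1356.50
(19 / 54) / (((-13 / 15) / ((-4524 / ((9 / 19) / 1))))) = 104690 / 27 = 3877.41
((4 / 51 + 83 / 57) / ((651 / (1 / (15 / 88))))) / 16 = 16357 / 18924570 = 0.00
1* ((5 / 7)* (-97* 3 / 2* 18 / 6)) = -4365 / 14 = -311.79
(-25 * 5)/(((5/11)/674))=-185350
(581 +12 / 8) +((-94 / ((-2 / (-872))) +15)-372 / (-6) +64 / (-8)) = -80665 / 2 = -40332.50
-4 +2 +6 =4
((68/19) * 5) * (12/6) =35.79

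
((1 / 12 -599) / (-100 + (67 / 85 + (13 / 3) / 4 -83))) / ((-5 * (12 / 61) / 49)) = -164.72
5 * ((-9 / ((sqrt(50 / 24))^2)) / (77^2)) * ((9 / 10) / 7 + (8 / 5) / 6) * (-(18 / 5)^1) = 26892 / 5187875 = 0.01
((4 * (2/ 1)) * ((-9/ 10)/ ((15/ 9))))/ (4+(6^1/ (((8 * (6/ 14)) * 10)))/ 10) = -1728/ 1607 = -1.08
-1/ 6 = -0.17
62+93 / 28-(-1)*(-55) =289 / 28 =10.32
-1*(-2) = 2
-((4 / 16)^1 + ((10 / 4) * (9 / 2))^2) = -2029 / 16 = -126.81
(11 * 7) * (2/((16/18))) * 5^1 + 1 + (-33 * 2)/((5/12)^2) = 48709/100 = 487.09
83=83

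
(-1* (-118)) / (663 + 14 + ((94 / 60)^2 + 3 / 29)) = 3079800 / 17736461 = 0.17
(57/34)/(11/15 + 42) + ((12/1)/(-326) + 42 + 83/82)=3132524419/72824651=43.01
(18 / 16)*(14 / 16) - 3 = -129 / 64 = -2.02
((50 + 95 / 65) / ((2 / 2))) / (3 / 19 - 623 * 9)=-4237 / 461630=-0.01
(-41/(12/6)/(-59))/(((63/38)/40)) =31160/3717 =8.38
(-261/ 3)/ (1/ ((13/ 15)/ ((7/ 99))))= -37323/ 35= -1066.37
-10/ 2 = -5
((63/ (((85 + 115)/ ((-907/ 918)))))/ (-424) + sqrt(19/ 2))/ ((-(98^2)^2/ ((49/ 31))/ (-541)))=490687/ 72105418291200 + 541*sqrt(38)/ 116707808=0.00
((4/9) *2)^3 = 0.70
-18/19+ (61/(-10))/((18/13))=-18307/3420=-5.35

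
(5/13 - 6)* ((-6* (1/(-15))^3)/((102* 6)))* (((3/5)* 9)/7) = -73/5801250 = -0.00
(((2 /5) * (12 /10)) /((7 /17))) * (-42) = -1224 /25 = -48.96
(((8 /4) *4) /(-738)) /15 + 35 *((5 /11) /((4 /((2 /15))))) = 0.53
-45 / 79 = -0.57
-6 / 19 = -0.32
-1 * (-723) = 723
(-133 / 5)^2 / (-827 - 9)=-931 / 1100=-0.85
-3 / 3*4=-4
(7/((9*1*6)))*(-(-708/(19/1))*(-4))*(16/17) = -52864/2907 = -18.19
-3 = -3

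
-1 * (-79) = 79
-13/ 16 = -0.81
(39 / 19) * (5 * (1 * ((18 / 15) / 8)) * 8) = 234 / 19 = 12.32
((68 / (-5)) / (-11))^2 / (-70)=-2312 / 105875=-0.02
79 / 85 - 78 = -6551 / 85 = -77.07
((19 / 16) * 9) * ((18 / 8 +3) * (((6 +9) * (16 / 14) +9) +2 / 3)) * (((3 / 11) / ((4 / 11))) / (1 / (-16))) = -288819 / 16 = -18051.19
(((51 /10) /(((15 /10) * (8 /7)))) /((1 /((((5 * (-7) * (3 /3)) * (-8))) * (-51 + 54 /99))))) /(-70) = 13209 /22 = 600.41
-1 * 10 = -10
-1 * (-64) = 64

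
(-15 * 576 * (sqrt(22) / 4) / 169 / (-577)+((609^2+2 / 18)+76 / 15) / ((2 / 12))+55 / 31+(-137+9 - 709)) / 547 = 2160 * sqrt(22) / 53339611+1034384056 / 254355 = 4066.69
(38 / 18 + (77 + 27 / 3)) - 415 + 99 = -227.89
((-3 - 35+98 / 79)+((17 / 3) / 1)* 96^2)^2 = 16997413875264 / 6241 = 2723508071.67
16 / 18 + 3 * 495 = 13373 / 9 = 1485.89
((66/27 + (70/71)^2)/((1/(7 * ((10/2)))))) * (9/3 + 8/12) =59675770/136107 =438.45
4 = 4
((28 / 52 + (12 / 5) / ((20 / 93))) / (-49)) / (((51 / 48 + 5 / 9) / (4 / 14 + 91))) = -349844832 / 25973675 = -13.47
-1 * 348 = -348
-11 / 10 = -1.10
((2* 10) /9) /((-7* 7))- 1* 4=-4.05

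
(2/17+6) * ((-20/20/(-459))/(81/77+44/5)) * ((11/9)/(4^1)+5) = 0.01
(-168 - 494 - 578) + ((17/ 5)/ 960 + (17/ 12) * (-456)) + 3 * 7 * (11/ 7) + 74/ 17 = -150849311/ 81600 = -1848.64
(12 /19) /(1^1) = 12 /19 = 0.63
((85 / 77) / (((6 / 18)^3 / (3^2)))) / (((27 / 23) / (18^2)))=5700780 / 77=74036.10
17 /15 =1.13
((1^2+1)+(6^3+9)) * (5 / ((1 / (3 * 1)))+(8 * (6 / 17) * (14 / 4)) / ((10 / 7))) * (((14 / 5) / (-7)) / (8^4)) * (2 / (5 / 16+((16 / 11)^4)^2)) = -30217528377927 / 632774191678400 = -0.05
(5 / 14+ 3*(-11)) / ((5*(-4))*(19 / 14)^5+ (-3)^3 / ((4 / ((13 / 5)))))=0.30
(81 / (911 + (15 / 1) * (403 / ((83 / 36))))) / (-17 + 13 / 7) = -47061 / 31082698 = -0.00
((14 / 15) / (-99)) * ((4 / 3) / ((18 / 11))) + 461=460.99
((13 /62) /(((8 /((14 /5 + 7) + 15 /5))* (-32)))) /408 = -0.00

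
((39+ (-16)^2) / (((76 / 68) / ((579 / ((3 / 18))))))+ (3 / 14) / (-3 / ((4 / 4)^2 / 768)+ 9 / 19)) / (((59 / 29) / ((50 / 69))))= 2579837302056775 / 7899111927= 326598.40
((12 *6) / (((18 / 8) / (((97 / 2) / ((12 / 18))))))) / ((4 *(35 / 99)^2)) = 4656.48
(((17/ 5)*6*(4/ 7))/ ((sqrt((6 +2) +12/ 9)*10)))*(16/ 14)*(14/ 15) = 544*sqrt(21)/ 6125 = 0.41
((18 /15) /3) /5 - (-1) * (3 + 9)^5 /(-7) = -6220786 /175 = -35547.35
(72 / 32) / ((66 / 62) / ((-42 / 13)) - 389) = -0.01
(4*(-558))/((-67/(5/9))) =1240/67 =18.51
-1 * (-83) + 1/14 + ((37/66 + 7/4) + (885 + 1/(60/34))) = 1495261/1540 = 970.95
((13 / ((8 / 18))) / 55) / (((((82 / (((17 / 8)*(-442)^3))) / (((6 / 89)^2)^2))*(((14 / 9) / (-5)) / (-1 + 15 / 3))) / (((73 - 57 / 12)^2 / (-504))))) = -2645000978962329 / 905496022112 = -2921.05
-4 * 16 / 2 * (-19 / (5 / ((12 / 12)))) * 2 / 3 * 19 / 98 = 11552 / 735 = 15.72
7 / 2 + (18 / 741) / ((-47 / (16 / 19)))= 1543805 / 441142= 3.50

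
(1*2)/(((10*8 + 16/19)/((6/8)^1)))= 19/1024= 0.02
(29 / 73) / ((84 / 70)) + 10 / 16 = 1675 / 1752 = 0.96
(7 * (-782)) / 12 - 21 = -2863 / 6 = -477.17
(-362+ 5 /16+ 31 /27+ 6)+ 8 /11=-1681315 /4752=-353.81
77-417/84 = 2017/28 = 72.04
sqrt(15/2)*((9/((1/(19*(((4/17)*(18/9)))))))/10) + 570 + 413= 342*sqrt(30)/85 + 983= 1005.04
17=17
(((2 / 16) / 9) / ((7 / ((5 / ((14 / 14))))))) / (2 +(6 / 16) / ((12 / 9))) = 20 / 4599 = 0.00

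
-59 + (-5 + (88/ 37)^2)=-79872/ 1369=-58.34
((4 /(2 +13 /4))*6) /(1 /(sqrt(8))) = 12.93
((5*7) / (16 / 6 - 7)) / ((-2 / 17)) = 68.65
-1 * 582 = -582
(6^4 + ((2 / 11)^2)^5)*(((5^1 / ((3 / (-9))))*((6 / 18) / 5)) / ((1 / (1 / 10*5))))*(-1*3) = 50422353425880 / 25937424601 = 1944.00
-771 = -771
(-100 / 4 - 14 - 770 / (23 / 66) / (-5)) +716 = 25735 / 23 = 1118.91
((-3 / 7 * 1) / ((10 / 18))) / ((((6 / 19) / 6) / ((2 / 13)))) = -1026 / 455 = -2.25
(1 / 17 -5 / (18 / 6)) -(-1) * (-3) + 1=-184 / 51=-3.61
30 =30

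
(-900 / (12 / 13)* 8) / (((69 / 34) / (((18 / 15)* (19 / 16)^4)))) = -432014115 / 47104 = -9171.50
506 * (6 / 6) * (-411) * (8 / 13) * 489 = -813562992 / 13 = -62581768.62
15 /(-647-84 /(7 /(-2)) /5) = -75 /3211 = -0.02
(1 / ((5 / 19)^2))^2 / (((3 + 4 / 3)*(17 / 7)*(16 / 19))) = 51998079 / 2210000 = 23.53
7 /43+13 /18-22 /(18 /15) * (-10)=142585 /774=184.22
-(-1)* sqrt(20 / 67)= 0.55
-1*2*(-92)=184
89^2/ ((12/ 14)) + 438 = 58075/ 6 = 9679.17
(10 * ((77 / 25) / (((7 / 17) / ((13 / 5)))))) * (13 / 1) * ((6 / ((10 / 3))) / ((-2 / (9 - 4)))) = -284427 / 25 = -11377.08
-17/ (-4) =17/ 4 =4.25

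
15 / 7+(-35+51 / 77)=-2479 / 77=-32.19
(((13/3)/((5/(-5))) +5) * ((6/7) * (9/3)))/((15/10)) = 8/7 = 1.14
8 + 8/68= 138/17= 8.12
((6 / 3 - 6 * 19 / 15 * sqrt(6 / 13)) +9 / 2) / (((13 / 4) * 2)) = 1 - 76 * sqrt(78) / 845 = 0.21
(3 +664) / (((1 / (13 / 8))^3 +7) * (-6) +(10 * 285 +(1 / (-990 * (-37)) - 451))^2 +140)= 1966209219503100 / 16965696346401561877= 0.00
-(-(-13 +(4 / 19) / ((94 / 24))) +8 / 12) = -36469 / 2679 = -13.61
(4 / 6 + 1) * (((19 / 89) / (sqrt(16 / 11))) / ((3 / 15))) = 475 * sqrt(11) / 1068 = 1.48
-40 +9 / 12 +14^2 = 627 / 4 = 156.75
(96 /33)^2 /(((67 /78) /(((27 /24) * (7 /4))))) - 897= -877.60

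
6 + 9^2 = 87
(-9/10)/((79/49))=-441/790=-0.56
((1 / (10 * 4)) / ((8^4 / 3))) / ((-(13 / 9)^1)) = -27 / 2129920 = -0.00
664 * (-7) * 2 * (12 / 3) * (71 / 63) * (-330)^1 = 41486720 / 3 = 13828906.67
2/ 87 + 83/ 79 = 7379/ 6873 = 1.07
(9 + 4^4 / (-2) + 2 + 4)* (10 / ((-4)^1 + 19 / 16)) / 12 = 904 / 27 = 33.48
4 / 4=1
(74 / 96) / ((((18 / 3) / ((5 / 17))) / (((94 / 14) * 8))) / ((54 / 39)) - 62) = -235 / 18818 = -0.01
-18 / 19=-0.95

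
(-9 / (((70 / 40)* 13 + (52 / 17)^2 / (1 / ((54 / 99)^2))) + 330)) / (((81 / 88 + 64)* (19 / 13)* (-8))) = 180020412 / 5398111237345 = 0.00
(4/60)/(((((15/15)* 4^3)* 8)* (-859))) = -1/6597120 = -0.00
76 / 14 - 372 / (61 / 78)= -200794 / 427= -470.24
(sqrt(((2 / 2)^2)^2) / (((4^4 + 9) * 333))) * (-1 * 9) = -1 / 9805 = -0.00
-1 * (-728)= 728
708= 708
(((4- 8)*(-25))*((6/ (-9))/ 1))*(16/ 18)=-1600/ 27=-59.26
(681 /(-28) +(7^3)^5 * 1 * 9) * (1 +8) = 384552482305164.11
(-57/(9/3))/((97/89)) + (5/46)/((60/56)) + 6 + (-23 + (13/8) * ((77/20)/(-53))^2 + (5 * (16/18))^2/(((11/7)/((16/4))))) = 285132719237617/17868125404800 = 15.96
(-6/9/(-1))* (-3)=-2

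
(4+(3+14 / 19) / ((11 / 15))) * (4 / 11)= 7604 / 2299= 3.31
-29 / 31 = -0.94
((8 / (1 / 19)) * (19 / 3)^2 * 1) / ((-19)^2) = 152 / 9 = 16.89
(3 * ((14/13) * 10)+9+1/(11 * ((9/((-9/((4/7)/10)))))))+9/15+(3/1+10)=76243/1430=53.32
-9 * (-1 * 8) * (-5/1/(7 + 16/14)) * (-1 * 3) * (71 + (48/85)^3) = 22031587368/2333675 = 9440.73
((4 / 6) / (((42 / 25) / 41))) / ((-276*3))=-1025 / 52164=-0.02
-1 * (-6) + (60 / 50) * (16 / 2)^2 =414 / 5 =82.80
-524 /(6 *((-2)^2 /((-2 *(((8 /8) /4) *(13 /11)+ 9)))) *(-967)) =-53579 /127644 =-0.42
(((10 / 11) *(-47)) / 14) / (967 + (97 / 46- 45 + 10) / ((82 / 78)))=-88642 / 27177227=-0.00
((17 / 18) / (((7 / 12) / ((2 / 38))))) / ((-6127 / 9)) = -102 / 814891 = -0.00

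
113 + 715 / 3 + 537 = 2665 / 3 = 888.33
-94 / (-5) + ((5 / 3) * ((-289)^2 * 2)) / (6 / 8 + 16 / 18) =50118146 / 295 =169892.02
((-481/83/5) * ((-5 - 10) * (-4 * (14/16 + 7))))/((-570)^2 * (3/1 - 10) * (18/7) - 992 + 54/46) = 2090907/22332210574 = 0.00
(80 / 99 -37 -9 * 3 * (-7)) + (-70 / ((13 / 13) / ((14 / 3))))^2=10579528 / 99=106863.92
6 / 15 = 2 / 5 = 0.40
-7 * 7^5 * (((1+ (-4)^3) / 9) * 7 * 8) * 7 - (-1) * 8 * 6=322828904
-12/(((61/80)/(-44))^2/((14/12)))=-173465600/3721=-46618.01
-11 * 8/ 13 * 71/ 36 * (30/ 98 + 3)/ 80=-7029/ 12740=-0.55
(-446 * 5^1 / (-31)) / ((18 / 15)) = 5575 / 93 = 59.95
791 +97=888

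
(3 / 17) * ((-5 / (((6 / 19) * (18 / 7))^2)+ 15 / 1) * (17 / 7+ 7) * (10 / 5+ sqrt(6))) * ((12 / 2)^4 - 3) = 410167615 / 12852+ 410167615 * sqrt(6) / 25704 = 71002.05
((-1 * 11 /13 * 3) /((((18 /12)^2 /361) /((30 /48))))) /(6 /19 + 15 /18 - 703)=377245 /1040143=0.36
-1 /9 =-0.11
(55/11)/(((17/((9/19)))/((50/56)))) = 1125/9044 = 0.12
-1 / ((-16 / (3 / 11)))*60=45 / 44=1.02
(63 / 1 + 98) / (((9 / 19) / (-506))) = -171983.78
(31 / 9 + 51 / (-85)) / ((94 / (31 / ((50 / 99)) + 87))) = 79136 / 17625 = 4.49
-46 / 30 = -23 / 15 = -1.53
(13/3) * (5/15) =13/9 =1.44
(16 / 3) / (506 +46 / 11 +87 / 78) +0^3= 4576 / 438693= 0.01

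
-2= -2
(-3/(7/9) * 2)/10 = -27/35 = -0.77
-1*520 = -520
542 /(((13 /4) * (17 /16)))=34688 /221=156.96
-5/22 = -0.23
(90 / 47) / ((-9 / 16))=-160 / 47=-3.40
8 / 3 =2.67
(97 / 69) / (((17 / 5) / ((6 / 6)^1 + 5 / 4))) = 1455 / 1564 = 0.93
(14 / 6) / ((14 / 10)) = 5 / 3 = 1.67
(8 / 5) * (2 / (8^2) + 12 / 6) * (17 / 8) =221 / 32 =6.91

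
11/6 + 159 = 965/6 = 160.83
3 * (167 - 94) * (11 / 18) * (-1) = -803 / 6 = -133.83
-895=-895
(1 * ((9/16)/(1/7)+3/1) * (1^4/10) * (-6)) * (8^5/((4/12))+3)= -32736231/80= -409202.89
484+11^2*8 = 1452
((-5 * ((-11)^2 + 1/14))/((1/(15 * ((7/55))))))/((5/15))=-76275/22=-3467.05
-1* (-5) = 5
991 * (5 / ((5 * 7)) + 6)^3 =229712.64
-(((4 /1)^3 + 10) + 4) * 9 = -702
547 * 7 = 3829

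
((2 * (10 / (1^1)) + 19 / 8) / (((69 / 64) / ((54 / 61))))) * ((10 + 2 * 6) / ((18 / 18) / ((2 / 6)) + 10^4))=567072 / 14034209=0.04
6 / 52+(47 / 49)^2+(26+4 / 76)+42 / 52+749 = 460735689 / 593047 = 776.90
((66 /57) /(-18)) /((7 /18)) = -22 /133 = -0.17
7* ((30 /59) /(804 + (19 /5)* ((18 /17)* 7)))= 2975 /695551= 0.00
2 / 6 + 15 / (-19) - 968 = -55202 / 57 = -968.46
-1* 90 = -90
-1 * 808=-808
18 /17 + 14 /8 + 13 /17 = 243 /68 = 3.57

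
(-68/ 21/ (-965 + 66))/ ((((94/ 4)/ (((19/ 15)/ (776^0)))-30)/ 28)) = -10336/ 1173195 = -0.01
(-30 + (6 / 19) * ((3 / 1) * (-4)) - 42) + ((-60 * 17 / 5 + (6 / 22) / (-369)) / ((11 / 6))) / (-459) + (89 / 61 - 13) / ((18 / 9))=-214609816138 / 2639157741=-81.32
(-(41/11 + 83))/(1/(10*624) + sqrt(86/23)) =136918080/36834969347-37146470400*sqrt(1978)/36834969347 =-44.85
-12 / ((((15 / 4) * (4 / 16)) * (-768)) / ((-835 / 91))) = -167 / 1092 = -0.15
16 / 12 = 4 / 3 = 1.33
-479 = -479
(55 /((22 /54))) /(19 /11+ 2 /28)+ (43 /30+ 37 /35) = 4510771 /58170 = 77.54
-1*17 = -17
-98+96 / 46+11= -1953 / 23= -84.91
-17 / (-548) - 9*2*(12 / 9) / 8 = -1627 / 548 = -2.97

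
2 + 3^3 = 29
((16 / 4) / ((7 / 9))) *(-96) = -3456 / 7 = -493.71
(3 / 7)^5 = 243 / 16807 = 0.01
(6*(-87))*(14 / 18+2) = -1450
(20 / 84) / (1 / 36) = 60 / 7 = 8.57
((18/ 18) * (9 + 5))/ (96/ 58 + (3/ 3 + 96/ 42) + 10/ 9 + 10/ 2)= 12789/ 10096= 1.27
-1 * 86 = -86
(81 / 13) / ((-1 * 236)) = -81 / 3068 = -0.03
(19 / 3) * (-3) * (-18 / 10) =171 / 5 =34.20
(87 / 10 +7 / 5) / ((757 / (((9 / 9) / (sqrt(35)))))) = 101 * sqrt(35) / 264950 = 0.00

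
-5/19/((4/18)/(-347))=15615/38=410.92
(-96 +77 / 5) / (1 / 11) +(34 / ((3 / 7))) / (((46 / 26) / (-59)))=-1218607 / 345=-3532.19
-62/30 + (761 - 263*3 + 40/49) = -21499/735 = -29.25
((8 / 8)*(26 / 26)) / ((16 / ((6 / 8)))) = 3 / 64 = 0.05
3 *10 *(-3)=-90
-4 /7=-0.57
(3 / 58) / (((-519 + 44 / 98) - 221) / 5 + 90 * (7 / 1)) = 735 / 6850496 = 0.00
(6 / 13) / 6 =1 / 13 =0.08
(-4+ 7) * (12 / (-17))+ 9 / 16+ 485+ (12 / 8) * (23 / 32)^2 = 16858595 / 34816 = 484.22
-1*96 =-96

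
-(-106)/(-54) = -53/27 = -1.96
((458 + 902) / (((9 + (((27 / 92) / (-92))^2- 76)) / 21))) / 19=-2046018293760 / 91196809957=-22.44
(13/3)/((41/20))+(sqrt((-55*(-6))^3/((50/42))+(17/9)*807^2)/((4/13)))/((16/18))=260/123+117*sqrt(31417217)/32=20495.78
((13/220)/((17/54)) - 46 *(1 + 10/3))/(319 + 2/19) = -21226933/34013430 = -0.62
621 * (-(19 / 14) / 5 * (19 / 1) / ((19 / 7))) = -11799 / 10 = -1179.90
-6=-6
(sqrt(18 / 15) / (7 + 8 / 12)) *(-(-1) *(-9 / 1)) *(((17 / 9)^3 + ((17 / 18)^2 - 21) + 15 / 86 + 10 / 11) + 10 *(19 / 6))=-26732311 *sqrt(30) / 5874660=-24.92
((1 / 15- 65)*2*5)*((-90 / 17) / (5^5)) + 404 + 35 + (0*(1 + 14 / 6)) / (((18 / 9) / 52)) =4676063 / 10625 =440.10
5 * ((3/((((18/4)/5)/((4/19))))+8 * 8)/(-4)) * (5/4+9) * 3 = -94505/38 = -2486.97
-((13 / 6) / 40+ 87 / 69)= -1.32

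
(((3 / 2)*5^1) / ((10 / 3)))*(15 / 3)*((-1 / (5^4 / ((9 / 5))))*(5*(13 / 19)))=-1053 / 9500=-0.11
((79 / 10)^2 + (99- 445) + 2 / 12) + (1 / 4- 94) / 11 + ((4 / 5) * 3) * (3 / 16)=-961937 / 3300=-291.50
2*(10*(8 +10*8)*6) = 10560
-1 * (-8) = 8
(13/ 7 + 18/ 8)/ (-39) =-115/ 1092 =-0.11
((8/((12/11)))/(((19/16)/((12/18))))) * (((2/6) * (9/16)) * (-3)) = -44/19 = -2.32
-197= -197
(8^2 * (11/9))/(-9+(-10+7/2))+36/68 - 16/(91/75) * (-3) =15125125/431613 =35.04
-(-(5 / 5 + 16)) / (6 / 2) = 17 / 3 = 5.67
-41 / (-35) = 41 / 35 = 1.17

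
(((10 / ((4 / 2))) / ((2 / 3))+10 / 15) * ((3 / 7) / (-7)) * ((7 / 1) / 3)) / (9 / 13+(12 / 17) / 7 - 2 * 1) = 10829 / 11202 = 0.97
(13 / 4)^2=169 / 16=10.56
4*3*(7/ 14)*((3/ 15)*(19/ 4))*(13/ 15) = 247/ 50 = 4.94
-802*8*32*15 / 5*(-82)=50506752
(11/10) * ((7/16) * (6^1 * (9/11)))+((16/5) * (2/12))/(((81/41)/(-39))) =-10583/1296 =-8.17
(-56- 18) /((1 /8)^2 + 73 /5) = -23680 /4677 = -5.06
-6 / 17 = -0.35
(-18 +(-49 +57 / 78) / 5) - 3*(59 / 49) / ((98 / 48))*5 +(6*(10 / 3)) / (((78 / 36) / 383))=218421361 / 62426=3498.88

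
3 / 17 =0.18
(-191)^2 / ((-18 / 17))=-620177 / 18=-34454.28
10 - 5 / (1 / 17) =-75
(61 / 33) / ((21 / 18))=122 / 77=1.58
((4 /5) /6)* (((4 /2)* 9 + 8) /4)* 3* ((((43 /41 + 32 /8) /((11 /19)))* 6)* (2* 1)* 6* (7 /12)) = 2147418 /2255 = 952.29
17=17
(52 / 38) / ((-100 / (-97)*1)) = 1261 / 950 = 1.33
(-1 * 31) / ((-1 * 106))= 31 / 106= 0.29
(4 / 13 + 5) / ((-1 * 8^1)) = -69 / 104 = -0.66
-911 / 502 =-1.81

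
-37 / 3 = -12.33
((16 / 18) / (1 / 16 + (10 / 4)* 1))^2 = 16384 / 136161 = 0.12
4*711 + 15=2859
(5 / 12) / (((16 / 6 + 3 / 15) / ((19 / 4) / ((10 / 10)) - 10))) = -525 / 688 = -0.76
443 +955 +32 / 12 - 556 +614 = 4376 / 3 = 1458.67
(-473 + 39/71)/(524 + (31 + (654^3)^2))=-33544/5555521576769275821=-0.00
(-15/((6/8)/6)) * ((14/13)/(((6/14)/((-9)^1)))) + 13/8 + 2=282617/104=2717.47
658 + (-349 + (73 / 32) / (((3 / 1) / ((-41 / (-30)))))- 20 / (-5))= 904433 / 2880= 314.04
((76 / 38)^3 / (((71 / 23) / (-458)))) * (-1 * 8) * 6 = 4045056 / 71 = 56972.62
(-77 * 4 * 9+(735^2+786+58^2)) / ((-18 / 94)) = -25455341 / 9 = -2828371.22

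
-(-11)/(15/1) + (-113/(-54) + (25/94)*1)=19618/6345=3.09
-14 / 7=-2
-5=-5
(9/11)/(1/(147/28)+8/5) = 945/2068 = 0.46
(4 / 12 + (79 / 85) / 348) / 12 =3313 / 118320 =0.03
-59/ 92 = -0.64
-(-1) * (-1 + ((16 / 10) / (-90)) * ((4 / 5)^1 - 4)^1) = -1061 / 1125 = -0.94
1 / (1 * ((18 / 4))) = 2 / 9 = 0.22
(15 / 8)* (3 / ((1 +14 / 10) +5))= 225 / 296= 0.76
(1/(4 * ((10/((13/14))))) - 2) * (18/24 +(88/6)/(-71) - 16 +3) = 3916197/159040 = 24.62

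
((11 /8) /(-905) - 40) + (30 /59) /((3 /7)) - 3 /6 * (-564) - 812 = -242975049 /427160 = -568.82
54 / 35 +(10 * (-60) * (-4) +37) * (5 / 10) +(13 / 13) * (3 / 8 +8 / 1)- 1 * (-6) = 345637 / 280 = 1234.42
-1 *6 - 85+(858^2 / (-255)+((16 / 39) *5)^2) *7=-2620602971 / 129285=-20269.97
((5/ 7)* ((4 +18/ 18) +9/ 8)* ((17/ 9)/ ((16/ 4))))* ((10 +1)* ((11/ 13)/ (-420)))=-2057/ 44928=-0.05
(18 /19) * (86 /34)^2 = 33282 /5491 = 6.06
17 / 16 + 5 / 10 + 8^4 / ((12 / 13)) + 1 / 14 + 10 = 1494853 / 336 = 4448.97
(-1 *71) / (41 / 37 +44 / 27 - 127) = 70929 / 124138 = 0.57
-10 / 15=-2 / 3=-0.67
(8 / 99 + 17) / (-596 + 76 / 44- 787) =-1691 / 136746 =-0.01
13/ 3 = 4.33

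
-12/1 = -12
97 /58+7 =503 /58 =8.67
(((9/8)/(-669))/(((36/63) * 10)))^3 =-9261/363382931456000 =-0.00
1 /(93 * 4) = 1 /372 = 0.00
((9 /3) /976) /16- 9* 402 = -56498685 /15616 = -3618.00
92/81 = 1.14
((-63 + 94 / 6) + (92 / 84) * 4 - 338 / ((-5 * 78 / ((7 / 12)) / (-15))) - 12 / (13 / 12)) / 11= -22427 / 4004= -5.60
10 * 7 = 70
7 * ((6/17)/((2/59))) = 1239/17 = 72.88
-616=-616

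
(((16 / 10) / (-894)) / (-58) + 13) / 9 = 842597 / 583335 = 1.44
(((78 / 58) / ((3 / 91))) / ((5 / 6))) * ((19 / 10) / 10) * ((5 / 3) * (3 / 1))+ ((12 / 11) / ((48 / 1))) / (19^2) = 535537727 / 11515900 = 46.50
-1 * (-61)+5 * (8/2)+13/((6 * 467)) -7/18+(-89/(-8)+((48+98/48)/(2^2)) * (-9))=-2804645/134496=-20.85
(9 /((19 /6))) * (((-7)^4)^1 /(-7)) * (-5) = 4874.21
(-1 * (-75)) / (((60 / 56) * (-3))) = -70 / 3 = -23.33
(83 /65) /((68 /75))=1245 /884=1.41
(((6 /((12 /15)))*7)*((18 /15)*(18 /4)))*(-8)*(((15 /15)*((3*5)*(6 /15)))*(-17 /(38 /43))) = 4973724 /19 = 261774.95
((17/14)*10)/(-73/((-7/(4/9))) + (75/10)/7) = 1530/719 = 2.13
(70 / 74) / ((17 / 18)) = 630 / 629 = 1.00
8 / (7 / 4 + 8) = 32 / 39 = 0.82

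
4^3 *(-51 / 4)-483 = -1299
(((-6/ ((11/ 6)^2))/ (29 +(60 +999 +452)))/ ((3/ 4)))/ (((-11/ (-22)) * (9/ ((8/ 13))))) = -0.00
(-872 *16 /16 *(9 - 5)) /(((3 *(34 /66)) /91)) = -3491488 /17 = -205381.65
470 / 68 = 235 / 34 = 6.91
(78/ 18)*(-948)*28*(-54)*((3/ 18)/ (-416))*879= -4374783/ 2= -2187391.50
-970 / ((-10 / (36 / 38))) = 1746 / 19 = 91.89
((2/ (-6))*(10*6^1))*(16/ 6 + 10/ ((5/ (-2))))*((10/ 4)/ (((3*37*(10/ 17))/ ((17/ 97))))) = 5780/ 32301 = 0.18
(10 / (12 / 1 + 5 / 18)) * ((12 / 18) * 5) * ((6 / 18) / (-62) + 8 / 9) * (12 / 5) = 2320 / 403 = 5.76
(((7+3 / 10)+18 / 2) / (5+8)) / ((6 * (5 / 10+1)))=163 / 1170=0.14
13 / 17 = 0.76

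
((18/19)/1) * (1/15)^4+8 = 855002/106875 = 8.00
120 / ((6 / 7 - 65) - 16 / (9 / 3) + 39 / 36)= -672 / 383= -1.75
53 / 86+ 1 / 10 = 154 / 215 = 0.72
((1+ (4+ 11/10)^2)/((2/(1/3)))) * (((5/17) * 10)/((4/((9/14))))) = 8103/3808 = 2.13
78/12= 13/2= 6.50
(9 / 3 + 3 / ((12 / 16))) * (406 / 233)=2842 / 233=12.20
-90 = -90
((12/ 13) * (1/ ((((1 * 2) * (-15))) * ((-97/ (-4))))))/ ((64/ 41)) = -41/ 50440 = -0.00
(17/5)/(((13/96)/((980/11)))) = 319872/143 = 2236.87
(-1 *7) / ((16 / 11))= -77 / 16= -4.81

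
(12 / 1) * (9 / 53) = 2.04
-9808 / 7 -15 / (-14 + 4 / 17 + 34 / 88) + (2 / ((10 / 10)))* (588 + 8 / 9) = -222.24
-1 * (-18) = 18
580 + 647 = 1227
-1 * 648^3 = -272097792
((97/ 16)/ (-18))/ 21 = -97/ 6048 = -0.02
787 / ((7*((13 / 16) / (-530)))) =-6673760 / 91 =-73338.02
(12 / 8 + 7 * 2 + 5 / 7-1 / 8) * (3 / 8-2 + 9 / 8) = -901 / 112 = -8.04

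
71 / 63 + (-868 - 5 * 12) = -58393 / 63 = -926.87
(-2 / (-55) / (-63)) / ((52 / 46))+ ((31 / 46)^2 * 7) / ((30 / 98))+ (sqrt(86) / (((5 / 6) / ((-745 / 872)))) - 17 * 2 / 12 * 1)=719749411 / 95315220 - 447 * sqrt(86) / 436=-1.96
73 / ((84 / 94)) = 3431 / 42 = 81.69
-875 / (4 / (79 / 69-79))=1175125 / 69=17030.80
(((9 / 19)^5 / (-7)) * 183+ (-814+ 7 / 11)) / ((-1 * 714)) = 77597234954 / 68065485411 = 1.14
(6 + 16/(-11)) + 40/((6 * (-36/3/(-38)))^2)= 27955/1782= 15.69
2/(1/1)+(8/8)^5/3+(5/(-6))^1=1.50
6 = 6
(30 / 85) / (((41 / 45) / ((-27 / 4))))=-2.61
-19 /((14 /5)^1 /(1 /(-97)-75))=345610 /679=509.00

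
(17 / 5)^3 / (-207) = -0.19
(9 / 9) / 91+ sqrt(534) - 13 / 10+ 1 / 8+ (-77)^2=sqrt(534)+ 21577323 / 3640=5950.94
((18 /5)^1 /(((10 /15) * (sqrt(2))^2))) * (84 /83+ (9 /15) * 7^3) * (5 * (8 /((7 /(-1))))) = -1324188 /415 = -3190.81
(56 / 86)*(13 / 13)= 28 / 43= 0.65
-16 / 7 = -2.29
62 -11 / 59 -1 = 3588 / 59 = 60.81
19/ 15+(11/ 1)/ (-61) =994/ 915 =1.09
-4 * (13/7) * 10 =-520/7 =-74.29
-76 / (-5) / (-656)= -19 / 820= -0.02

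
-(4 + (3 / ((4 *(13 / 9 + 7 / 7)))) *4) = -115 / 22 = -5.23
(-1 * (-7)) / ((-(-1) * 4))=7 / 4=1.75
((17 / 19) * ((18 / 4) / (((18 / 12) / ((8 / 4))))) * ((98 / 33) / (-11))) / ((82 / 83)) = -138278 / 94259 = -1.47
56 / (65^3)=56 / 274625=0.00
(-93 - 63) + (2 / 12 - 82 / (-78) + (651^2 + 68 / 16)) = 66089473 / 156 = 423650.47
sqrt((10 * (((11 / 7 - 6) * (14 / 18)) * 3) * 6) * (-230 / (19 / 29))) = 10 * sqrt(785726) / 19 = 466.53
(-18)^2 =324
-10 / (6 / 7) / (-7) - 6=-13 / 3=-4.33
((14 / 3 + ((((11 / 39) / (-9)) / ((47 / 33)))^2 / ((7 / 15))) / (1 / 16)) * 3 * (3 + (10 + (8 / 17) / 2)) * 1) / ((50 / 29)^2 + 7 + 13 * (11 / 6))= 8337011342460 / 1515654514283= 5.50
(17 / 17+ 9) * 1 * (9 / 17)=90 / 17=5.29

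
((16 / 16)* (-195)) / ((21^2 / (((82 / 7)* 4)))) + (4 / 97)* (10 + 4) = -2010416 / 99813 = -20.14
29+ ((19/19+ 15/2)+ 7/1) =89/2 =44.50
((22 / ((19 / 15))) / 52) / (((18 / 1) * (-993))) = -55 / 2943252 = -0.00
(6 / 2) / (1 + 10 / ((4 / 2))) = 1 / 2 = 0.50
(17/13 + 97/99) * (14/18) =20608/11583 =1.78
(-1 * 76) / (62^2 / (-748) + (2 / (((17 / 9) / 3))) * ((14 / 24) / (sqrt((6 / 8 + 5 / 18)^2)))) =525844 / 23083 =22.78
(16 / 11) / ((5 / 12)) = 192 / 55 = 3.49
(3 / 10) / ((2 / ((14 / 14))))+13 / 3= 269 / 60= 4.48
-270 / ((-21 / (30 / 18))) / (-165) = -10 / 77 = -0.13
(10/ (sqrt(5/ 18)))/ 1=6*sqrt(10)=18.97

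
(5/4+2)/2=13/8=1.62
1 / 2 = 0.50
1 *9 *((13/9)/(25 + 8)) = 13/33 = 0.39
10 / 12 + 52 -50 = 17 / 6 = 2.83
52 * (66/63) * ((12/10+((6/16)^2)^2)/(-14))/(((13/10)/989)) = -90589433/25088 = -3610.87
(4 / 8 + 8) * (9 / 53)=153 / 106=1.44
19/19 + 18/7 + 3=46/7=6.57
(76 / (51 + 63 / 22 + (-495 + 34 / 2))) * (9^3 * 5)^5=-1075781165194541025000 / 9331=-115291090472033118.10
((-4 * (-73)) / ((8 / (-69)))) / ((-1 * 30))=1679 / 20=83.95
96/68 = 24/17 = 1.41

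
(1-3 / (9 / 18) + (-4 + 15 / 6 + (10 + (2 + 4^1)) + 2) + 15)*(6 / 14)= 159 / 14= 11.36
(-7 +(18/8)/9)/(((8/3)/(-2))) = 81/16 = 5.06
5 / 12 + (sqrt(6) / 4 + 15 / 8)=sqrt(6) / 4 + 55 / 24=2.90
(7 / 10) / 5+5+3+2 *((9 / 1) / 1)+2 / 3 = 4021 / 150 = 26.81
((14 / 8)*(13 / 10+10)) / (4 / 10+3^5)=791 / 9736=0.08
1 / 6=0.17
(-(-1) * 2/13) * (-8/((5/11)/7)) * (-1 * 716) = 882112/65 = 13570.95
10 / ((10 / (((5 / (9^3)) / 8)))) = 5 / 5832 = 0.00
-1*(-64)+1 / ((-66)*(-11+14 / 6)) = 64.00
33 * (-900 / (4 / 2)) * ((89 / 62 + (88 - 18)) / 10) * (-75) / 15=32885325 / 62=530408.47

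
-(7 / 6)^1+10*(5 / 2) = 143 / 6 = 23.83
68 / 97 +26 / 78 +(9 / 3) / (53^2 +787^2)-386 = -69699489577 / 181053798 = -384.97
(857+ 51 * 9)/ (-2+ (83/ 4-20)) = -5264/ 5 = -1052.80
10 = 10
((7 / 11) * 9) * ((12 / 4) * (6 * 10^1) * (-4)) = -45360 / 11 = -4123.64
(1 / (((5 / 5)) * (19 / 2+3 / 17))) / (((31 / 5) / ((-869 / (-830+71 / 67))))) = 52930 / 3029103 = 0.02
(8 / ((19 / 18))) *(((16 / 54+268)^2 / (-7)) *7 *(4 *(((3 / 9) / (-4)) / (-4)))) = -209902144 / 4617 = -45462.89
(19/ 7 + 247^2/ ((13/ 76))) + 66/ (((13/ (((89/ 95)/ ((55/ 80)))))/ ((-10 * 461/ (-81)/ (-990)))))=356670.32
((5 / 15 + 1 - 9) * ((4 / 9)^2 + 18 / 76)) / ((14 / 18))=-4393 / 1026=-4.28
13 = 13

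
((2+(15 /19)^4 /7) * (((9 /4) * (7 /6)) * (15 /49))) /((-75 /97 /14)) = -545659629 /18244940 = -29.91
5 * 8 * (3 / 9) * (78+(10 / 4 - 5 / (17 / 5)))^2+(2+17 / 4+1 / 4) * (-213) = 141998657 / 1734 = 81890.81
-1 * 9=-9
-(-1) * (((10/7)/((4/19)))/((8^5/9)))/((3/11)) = 3135/458752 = 0.01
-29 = -29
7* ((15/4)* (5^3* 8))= 26250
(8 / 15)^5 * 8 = 262144 / 759375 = 0.35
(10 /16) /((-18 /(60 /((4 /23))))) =-575 /48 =-11.98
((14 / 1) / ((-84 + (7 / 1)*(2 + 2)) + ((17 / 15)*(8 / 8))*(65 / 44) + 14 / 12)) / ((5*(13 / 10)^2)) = -12320 / 395291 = -0.03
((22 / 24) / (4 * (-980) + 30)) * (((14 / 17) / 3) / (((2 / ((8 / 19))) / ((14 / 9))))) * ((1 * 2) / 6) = -0.00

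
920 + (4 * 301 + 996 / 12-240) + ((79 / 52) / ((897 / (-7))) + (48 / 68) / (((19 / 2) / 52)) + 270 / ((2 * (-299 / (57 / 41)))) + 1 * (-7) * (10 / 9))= 3636647721271 / 1853119476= 1962.45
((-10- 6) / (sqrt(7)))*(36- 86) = 800*sqrt(7) / 7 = 302.37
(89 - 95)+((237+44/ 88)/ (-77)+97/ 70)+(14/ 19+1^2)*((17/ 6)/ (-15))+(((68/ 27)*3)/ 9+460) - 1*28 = 100683167/ 237006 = 424.81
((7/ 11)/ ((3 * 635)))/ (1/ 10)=14/ 4191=0.00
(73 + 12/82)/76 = 0.96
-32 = -32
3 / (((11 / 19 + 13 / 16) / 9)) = 912 / 47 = 19.40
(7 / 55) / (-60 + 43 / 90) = -126 / 58927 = -0.00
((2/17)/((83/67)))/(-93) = -134/131223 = -0.00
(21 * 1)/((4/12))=63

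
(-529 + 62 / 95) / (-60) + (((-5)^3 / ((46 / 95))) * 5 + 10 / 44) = -616126557 / 480700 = -1281.73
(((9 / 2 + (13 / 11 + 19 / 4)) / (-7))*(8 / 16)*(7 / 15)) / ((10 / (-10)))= 153 / 440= 0.35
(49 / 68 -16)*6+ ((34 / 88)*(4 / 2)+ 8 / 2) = -16251 / 187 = -86.90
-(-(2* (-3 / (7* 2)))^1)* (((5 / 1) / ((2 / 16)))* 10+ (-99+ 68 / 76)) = -17208 / 133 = -129.38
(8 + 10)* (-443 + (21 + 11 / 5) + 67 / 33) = -413592 / 55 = -7519.85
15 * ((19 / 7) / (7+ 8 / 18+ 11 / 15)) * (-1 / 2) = -12825 / 5152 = -2.49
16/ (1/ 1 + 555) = 4/ 139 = 0.03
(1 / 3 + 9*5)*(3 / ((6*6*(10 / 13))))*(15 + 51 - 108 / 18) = 884 / 3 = 294.67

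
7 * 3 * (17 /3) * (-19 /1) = -2261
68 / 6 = 34 / 3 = 11.33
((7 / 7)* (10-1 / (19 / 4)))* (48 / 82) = 4464 / 779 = 5.73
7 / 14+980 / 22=991 / 22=45.05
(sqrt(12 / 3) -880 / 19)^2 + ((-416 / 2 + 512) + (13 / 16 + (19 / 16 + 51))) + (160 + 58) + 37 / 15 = 13761442 / 5415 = 2541.36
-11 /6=-1.83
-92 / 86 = -46 / 43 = -1.07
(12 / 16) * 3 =9 / 4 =2.25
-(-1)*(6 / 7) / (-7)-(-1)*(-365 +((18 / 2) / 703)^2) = -365.12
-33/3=-11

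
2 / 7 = 0.29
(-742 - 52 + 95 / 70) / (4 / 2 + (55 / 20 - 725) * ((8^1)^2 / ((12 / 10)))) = 11097 / 539252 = 0.02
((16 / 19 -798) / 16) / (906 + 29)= -7573 / 142120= -0.05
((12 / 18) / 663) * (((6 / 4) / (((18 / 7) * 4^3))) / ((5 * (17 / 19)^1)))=133 / 64920960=0.00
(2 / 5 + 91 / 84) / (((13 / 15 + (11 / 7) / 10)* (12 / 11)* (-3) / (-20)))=6853 / 774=8.85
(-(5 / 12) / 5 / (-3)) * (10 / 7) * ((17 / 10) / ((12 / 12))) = 17 / 252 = 0.07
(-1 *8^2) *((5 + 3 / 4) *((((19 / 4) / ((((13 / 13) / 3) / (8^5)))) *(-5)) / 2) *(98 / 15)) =2806644736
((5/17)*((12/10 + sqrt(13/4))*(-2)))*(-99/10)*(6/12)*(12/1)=3564/85 + 297*sqrt(13)/17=104.92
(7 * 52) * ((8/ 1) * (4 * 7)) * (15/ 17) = 1223040/ 17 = 71943.53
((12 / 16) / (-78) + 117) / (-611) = -12167 / 63544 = -0.19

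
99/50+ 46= 2399/50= 47.98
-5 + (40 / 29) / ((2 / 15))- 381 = -10894 / 29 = -375.66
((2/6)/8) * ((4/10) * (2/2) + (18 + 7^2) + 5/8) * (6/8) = 2721/1280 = 2.13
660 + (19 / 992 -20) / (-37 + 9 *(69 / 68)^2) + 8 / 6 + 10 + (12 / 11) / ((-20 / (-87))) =887882764739 / 1311884970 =676.80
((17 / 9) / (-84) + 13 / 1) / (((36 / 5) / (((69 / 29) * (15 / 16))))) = 5641325 / 1403136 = 4.02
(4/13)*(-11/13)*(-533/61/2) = 902/793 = 1.14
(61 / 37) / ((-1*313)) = -0.01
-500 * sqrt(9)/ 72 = -125/ 6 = -20.83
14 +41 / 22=349 / 22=15.86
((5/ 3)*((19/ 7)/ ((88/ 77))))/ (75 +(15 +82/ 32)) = 190/ 4443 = 0.04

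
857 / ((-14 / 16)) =-6856 / 7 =-979.43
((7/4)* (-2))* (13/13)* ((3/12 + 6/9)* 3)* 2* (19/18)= -1463/72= -20.32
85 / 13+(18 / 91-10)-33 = -36.26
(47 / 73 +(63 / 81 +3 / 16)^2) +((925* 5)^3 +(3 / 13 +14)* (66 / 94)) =91500668250198559715 / 924887808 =98931640636.57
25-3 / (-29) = 728 / 29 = 25.10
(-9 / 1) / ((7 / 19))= -171 / 7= -24.43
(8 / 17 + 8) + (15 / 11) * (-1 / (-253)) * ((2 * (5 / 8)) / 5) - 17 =-1613885 / 189244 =-8.53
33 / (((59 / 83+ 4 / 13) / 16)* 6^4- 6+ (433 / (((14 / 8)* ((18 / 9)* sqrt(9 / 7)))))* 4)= -185168328345 / 13540810721761+ 399260151576* sqrt(7) / 13540810721761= 0.06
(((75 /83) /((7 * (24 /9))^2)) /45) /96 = 5 /8329216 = 0.00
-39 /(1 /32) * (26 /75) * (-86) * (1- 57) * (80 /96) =-26044928 /15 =-1736328.53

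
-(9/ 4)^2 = -81/ 16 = -5.06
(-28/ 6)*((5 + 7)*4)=-224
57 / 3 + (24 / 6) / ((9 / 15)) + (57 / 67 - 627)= -600.48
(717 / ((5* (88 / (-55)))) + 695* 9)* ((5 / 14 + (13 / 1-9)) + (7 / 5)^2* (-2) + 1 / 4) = 23724363 / 5600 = 4236.49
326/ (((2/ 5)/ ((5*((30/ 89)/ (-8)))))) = -61125/ 356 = -171.70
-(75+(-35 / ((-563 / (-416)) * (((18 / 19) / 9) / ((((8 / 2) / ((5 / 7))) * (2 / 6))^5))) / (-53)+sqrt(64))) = -852246864727 / 4531798125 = -188.06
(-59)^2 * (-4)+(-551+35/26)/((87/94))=-16419721/1131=-14517.88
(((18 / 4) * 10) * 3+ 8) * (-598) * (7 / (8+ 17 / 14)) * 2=-16760744 / 129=-129928.25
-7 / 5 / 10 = -7 / 50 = -0.14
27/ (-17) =-27/ 17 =-1.59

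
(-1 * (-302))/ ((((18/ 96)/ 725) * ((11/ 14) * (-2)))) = -24522400/ 33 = -743103.03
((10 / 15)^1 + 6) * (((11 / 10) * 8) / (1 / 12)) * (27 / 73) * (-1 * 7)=-133056 / 73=-1822.68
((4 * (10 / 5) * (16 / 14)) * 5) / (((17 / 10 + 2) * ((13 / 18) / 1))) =57600 / 3367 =17.11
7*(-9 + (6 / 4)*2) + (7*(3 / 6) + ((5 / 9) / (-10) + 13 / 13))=-338 / 9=-37.56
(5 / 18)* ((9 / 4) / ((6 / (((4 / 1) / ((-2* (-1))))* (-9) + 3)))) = -25 / 16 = -1.56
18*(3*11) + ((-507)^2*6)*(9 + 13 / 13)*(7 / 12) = 8997309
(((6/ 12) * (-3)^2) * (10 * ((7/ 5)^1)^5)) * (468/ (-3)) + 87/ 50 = -47191881/ 1250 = -37753.50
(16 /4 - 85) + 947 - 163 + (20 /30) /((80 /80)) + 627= 3992 /3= 1330.67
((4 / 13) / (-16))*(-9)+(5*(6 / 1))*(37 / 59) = 58251 / 3068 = 18.99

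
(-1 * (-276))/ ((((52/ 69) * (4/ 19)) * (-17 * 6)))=-30153/ 1768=-17.05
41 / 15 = 2.73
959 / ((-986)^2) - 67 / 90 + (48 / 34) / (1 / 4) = 214526749 / 43748820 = 4.90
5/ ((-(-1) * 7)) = 5/ 7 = 0.71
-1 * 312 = -312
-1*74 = -74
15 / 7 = 2.14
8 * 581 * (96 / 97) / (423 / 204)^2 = 687755264 / 642819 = 1069.91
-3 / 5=-0.60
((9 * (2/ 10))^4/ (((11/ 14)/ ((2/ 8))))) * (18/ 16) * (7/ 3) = 964467/ 110000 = 8.77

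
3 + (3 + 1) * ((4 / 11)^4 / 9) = 396331 / 131769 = 3.01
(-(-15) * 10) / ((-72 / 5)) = -125 / 12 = -10.42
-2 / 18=-1 / 9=-0.11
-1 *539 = -539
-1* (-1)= 1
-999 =-999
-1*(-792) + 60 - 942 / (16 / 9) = 2577 / 8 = 322.12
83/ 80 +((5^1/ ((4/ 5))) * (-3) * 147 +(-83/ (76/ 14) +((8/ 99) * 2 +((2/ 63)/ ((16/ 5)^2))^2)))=-188256706211003/ 67954360320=-2770.34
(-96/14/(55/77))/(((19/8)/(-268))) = 102912/95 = 1083.28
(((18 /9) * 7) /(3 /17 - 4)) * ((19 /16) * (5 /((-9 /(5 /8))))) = 11305 /7488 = 1.51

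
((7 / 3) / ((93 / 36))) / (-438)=-14 / 6789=-0.00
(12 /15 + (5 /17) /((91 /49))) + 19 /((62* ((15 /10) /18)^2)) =1544469 /34255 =45.09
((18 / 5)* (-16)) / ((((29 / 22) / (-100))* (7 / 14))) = 253440 / 29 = 8739.31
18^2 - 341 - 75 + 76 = -16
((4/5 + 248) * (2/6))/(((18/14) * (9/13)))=113204/1215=93.17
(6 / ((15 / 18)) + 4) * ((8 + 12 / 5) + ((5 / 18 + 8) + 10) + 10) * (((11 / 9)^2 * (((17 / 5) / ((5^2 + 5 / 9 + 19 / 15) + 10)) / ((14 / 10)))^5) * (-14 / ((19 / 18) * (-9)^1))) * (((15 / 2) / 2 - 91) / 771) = -0.00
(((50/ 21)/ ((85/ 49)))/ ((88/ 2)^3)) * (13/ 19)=455/ 41271648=0.00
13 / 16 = 0.81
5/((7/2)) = 10/7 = 1.43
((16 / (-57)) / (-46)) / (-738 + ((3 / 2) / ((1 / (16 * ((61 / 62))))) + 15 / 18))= -496 / 57999077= -0.00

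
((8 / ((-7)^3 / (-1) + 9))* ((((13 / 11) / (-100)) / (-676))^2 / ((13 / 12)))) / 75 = 1 / 11696828000000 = 0.00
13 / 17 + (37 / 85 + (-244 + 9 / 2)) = -2383 / 10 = -238.30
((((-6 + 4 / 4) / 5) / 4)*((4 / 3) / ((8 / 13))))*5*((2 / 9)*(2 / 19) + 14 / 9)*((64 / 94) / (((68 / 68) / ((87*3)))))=-678600 / 893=-759.91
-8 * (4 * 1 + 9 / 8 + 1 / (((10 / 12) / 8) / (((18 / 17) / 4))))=-5213 / 85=-61.33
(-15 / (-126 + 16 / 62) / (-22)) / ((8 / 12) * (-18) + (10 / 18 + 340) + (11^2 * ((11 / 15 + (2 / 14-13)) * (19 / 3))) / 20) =732375 / 18367370153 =0.00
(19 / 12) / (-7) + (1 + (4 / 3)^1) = 59 / 28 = 2.11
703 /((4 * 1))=703 /4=175.75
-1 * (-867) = 867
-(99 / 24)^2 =-1089 / 64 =-17.02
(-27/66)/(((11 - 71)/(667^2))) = 1334667/440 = 3033.33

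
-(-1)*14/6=7/3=2.33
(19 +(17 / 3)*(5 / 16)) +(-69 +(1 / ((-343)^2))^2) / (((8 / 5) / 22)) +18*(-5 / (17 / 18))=-1023.27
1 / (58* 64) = 1 / 3712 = 0.00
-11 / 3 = -3.67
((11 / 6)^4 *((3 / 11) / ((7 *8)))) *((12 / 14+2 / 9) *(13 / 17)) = 17303 / 381024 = 0.05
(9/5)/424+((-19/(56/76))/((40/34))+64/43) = -6516877/319060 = -20.43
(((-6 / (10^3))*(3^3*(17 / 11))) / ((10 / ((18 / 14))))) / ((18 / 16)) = -1377 / 48125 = -0.03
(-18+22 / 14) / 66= -115 / 462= -0.25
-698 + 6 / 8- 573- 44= -5257 / 4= -1314.25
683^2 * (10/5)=932978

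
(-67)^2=4489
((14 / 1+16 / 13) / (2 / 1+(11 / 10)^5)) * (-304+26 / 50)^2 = 1823582185920 / 4693663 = 388520.05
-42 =-42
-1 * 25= -25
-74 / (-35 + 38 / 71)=5254 / 2447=2.15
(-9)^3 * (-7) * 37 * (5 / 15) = 62937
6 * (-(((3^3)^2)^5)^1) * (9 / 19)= -11118121133111046 / 19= -585164270163739.26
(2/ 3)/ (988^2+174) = 1/ 1464477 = 0.00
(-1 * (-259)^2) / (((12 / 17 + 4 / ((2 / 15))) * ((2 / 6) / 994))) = -566767369 / 87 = -6514567.46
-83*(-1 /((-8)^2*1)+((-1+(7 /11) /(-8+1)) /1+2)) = -52207 /704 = -74.16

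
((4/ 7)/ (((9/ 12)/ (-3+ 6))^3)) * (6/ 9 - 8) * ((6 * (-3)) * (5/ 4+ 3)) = 143616/ 7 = 20516.57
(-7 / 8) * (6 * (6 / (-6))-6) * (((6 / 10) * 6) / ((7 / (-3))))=-81 / 5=-16.20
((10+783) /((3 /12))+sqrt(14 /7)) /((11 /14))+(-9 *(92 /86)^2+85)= 14 *sqrt(2) /11+83629723 /20339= 4113.59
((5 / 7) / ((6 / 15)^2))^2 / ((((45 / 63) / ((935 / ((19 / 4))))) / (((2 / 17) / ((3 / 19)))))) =171875 / 42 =4092.26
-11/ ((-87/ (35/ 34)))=385/ 2958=0.13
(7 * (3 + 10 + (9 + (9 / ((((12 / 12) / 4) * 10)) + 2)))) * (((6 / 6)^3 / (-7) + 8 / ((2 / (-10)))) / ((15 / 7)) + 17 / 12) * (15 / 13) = -501837 / 130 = -3860.28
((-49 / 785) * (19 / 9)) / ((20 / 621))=-64239 / 15700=-4.09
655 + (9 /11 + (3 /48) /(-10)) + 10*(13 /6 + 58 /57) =22995151 /33440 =687.65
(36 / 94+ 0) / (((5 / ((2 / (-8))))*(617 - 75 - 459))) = -9 / 39010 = -0.00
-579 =-579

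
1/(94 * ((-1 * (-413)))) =1/38822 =0.00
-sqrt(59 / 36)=-1.28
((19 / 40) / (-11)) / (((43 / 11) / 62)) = -589 / 860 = -0.68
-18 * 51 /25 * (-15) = 2754 /5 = 550.80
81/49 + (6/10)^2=2466/1225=2.01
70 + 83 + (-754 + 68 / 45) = -26977 / 45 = -599.49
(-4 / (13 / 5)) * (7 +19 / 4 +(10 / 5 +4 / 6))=-22.18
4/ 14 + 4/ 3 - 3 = -29/ 21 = -1.38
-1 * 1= -1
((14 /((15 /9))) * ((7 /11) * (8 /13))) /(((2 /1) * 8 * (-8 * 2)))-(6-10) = 45613 /11440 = 3.99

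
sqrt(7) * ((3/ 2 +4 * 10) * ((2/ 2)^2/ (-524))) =-83 * sqrt(7)/ 1048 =-0.21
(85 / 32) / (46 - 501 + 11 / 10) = -25 / 4272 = -0.01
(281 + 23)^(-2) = 1 / 92416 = 0.00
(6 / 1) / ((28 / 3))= 9 / 14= 0.64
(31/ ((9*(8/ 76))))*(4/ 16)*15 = 2945/ 24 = 122.71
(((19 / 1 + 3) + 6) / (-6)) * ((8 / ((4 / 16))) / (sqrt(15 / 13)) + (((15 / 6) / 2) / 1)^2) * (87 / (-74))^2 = -94192 * sqrt(195) / 6845 - 441525 / 43808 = -202.24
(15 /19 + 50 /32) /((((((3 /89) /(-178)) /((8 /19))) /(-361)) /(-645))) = -1217655725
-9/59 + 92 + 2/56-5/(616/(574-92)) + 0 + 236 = 2943599/9086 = 323.97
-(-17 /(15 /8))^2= -18496 /225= -82.20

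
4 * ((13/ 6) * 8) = 208/ 3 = 69.33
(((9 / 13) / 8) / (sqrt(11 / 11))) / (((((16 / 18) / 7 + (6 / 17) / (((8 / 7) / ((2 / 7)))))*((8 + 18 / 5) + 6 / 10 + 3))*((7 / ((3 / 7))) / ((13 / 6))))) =6885 / 1962016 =0.00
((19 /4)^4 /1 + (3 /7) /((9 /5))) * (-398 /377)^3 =-1659788119583 /2769809952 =-599.24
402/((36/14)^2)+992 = 56851/54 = 1052.80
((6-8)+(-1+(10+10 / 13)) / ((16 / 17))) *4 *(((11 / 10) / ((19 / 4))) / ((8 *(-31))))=-19173 / 612560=-0.03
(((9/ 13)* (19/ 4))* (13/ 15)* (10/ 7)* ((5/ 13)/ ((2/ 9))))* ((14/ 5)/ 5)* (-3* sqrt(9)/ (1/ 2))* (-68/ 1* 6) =1883736/ 65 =28980.55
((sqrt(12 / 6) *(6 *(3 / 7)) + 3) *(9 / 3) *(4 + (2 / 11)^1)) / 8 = 10.41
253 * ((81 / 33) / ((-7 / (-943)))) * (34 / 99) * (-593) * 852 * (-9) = 130642888161.97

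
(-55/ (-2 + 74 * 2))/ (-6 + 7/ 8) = 220/ 2993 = 0.07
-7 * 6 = -42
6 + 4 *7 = 34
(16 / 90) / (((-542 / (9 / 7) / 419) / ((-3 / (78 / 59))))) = 49442 / 123305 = 0.40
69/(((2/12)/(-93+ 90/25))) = -185058/5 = -37011.60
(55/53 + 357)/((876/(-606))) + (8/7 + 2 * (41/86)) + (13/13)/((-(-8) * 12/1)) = -27455156935/111798624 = -245.58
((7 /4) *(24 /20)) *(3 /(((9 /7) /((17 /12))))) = 833 /120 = 6.94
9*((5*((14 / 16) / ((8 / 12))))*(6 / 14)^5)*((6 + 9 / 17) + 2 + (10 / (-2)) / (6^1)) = 8583975 / 1306144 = 6.57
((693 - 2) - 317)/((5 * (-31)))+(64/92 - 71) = -259237/3565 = -72.72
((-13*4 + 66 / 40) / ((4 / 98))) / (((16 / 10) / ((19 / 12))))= -937517 / 768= -1220.73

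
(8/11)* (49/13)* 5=1960/143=13.71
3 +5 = 8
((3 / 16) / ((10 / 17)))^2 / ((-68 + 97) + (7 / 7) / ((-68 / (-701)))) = 4913 / 1900800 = 0.00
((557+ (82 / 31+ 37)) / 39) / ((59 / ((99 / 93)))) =203456 / 737087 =0.28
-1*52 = -52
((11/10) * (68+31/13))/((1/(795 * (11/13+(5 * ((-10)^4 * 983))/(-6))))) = -170422323771315/338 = -504208058495.01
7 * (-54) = -378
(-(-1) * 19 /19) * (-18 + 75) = 57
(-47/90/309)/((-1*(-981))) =-47/27281610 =-0.00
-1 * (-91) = 91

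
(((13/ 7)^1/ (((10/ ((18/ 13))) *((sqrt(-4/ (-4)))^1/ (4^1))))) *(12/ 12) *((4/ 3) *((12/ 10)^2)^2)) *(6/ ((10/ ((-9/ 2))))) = -839808/ 109375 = -7.68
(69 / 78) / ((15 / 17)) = 391 / 390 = 1.00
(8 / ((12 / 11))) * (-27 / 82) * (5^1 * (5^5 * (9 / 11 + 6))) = -10546875 / 41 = -257240.85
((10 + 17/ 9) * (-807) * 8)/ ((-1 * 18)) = 4264.15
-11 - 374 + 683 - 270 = 28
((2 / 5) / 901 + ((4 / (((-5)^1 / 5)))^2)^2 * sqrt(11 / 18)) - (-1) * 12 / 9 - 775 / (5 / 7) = -14645749 / 13515 + 128 * sqrt(22) / 3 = -883.54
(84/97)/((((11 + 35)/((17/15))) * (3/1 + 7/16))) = 3808/613525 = 0.01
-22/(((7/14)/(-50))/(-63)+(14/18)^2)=-113400/3119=-36.36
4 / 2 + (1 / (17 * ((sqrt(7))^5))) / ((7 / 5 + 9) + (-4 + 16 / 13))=65 * sqrt(7) / 2892176 + 2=2.00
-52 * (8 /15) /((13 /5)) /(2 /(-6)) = 32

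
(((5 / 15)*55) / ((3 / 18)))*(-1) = -110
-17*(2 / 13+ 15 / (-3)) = 1071 / 13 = 82.38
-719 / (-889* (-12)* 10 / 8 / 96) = -23008 / 4445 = -5.18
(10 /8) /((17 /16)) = 20 /17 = 1.18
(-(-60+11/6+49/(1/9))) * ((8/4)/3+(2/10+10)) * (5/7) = -2971.52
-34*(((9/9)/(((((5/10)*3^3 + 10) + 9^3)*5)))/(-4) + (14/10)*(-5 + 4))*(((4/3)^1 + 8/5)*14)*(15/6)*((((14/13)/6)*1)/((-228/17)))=-24678577/377325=-65.40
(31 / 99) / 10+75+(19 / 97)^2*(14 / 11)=699364789 / 9314910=75.08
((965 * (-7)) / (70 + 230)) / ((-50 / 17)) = 22967 / 3000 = 7.66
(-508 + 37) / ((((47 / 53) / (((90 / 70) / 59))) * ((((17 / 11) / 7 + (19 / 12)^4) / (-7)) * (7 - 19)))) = -29893292352 / 28803786017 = -1.04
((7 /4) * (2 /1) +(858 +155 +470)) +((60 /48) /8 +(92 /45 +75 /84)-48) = 14531263 /10080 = 1441.59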